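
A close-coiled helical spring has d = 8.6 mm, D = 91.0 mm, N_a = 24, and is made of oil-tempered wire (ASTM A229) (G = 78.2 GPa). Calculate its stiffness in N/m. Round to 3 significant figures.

k = Gd⁴/(8D³N_a) = (78.2×10³ × 8.6⁴) / (8 × 91.0³ × 24)
  = 4.2776e+08 / 1.44686e+08 = 2.9565 N/mm = 2956.5 N/m

2960 N/m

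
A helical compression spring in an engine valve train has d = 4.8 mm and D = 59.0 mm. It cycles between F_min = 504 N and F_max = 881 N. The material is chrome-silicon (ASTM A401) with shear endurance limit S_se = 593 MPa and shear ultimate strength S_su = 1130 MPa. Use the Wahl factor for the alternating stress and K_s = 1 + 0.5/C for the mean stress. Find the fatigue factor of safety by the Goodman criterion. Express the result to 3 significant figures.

0.742

C = D/d = 59.0/4.8 = 12.2917; K_W = (4C−1)/(4C−4)+0.615/C = 1.1165; K_s = 1+0.5/C = 1.0407
F_a = (F_max−F_min)/2 = 188.5 N; F_m = (F_max+F_min)/2 = 692.5 N
τ_a = K_W·8F_aD/(πd³) = 1.1165 × 256.08 = 285.9 MPa
τ_m = K_s·8F_mD/(πd³) = 1.0407 × 940.78 = 979.05 MPa
Goodman: 1/n_f = τ_a/S_se + τ_m/S_su = 285.9/593 + 979.05/1130 = 0.48213 + 0.86642 = 1.3485
n_f = 1/1.3485 = 0.7415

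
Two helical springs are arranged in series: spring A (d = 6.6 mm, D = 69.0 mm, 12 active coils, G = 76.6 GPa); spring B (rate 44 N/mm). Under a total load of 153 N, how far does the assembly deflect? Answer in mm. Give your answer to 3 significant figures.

36.7 mm

k_A = Gd⁴/(8D³N_a) = (76.6×10³)(6.6⁴)/(8·69.0³·12) = 4.6088 N/mm
Series: 1/k_eq = 1/4.6088 + 1/44 = 0.2397; k_eq = 4.1718 N/mm
δ = F/k_eq = 153/4.1718 = 36.675 mm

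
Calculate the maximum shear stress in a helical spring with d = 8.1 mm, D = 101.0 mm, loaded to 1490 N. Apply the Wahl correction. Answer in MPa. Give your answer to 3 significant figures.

Spring index C = D/d = 101.0/8.1 = 12.4691
K_W = (4C−1)/(4C−4) + 0.615/C = 48.877/45.877 + 0.0493 = 1.1147
τ₀ = 8FD/(πd³) = 8·1490·101.0/(π·8.1³) = 1.20392e+06/1669.6 = 721.1 MPa
τ_max = K·τ₀ = 1.1147 × 721.1 = 803.82 MPa

804 MPa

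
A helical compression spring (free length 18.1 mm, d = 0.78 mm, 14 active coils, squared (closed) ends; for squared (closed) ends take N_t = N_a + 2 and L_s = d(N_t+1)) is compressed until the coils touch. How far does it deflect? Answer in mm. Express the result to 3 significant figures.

N_t = 16; L_s = 0.78·17 = 13.26 mm
δ_solid = L₀ − L_s = 18.1 − 13.26 = 4.84 mm

4.84 mm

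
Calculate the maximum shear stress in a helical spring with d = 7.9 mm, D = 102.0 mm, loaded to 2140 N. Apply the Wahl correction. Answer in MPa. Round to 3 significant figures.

Spring index C = D/d = 102.0/7.9 = 12.9114
K_W = (4C−1)/(4C−4) + 0.615/C = 50.646/47.646 + 0.0476 = 1.1106
τ₀ = 8FD/(πd³) = 8·2140·102.0/(π·7.9³) = 1.74624e+06/1548.9 = 1127.4 MPa
τ_max = K·τ₀ = 1.1106 × 1127.4 = 1252.1 MPa

1250 MPa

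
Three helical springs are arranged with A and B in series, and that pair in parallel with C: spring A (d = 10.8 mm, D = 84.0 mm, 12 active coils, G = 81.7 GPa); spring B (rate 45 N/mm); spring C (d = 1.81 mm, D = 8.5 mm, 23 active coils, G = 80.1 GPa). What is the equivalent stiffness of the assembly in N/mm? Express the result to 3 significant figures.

k_A = Gd⁴/(8D³N_a) = (81.7×10³)(10.8⁴)/(8·84.0³·12) = 19.535 N/mm
k_C = Gd⁴/(8D³N_a) = (80.1×10³)(1.81⁴)/(8·8.5³·23) = 7.608 N/mm
Springs A,B series: k_AB = 1/(1/19.535+1/45) = 13.622 N/mm; parallel with C: k_eq = 13.622+7.608 = 21.23 N/mm

21.2 N/mm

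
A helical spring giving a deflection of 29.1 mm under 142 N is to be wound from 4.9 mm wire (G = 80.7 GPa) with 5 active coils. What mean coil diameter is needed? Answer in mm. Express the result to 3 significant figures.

Required rate k = F/δ = 142/29.1 = 4.8797 N/mm
D = (Gd⁴/(8N_a·k))^(1/3) = (80.7×10³·4.9⁴/(8·5·4.8797))^(1/3)
  = (238343)^(1/3) = 62.0013 mm

62.0 mm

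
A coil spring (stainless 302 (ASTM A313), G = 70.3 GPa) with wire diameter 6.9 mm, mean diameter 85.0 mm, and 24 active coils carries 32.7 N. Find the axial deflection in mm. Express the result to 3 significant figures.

24.2 mm

k = Gd⁴/(8D³N_a) = (70.3×10³)(6.9⁴)/(8·85.0³·24) = 1.3514 N/mm
δ = F/k = 32.7 / 1.3514 = 24.197 mm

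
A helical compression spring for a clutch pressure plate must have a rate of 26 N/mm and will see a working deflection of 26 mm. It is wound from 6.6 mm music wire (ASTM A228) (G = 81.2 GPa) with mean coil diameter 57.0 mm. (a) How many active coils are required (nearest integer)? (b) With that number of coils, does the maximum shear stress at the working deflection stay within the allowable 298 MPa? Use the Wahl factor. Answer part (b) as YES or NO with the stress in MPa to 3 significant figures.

(a) 4 coils; (b) NO, τ_max = 399 MPa

N_a = Gd⁴/(8D³k) = (81.2×10³)(6.6⁴)/(8·57.0³·26) = 4 → N_a = 4
Actual rate k = Gd⁴/(8D³·4) = 25.999 N/mm
Working load F = kδ = 25.999·26 = 675.97 N
C = 57.0/6.6 = 8.6364; K_W = (4C−1)/(4C−4)+0.615/C = 1.1694
τ_max = K_W·8FD/(πd³) = 1.1694·341.28 = 399.1 MPa
τ_max > 298 MPa → exceeds allowable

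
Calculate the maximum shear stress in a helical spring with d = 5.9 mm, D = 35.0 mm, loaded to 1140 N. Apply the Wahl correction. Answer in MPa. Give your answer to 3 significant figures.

Spring index C = D/d = 35.0/5.9 = 5.9322
K_W = (4C−1)/(4C−4) + 0.615/C = 22.729/19.729 + 0.1037 = 1.2557
τ₀ = 8FD/(πd³) = 8·1140·35.0/(π·5.9³) = 319200/645.22 = 494.72 MPa
τ_max = K·τ₀ = 1.2557 × 494.72 = 621.23 MPa

621 MPa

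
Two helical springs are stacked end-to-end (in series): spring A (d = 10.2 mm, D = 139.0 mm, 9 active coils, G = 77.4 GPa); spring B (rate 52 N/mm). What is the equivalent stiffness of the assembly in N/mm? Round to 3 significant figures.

4.00 N/mm

k_A = Gd⁴/(8D³N_a) = (77.4×10³)(10.2⁴)/(8·139.0³·9) = 4.3328 N/mm
Series: 1/k_eq = 1/4.3328 + 1/52 = 0.25003; k_eq = 3.9995 N/mm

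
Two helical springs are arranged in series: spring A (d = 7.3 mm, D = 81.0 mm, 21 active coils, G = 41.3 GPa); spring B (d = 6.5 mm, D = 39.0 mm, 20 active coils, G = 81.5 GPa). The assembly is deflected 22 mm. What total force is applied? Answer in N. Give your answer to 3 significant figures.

26.6 N

k_A = Gd⁴/(8D³N_a) = (41.3×10³)(7.3⁴)/(8·81.0³·21) = 1.3136 N/mm
k_B = Gd⁴/(8D³N_a) = (81.5×10³)(6.5⁴)/(8·39.0³·20) = 15.328 N/mm
Series: 1/k_eq = 1/1.3136 + 1/15.328 = 0.82648; k_eq = 1.2099 N/mm
F = k_eq·δ = 1.2099·22 = 26.619 N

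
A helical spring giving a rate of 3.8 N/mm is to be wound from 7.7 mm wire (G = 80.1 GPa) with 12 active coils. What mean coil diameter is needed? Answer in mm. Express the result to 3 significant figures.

91.7 mm

D = (Gd⁴/(8N_a·k))^(1/3) = (80.1×10³·7.7⁴/(8·12·3.8))^(1/3)
  = (771864)^(1/3) = 91.7305 mm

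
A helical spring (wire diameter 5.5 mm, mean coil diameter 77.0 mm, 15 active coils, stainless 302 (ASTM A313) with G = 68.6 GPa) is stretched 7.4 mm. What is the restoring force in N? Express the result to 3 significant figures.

k = Gd⁴/(8D³N_a) = (68.6×10³)(5.5⁴)/(8·77.0³·15) = 1.1458 N/mm
F = k·δ = 1.1458 × 7.4 = 8.4792 N

8.48 N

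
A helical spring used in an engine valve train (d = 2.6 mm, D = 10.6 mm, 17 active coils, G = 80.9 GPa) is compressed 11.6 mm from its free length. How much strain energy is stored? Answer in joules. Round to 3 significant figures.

1.54 J

k = Gd⁴/(8D³N_a) = (80.9×10³)(2.6⁴)/(8·10.6³·17) = 22.824 N/mm
U = ½kδ² = 0.5 × 22.824 × 11.6² = 1535.6 N·mm = 1.5356 J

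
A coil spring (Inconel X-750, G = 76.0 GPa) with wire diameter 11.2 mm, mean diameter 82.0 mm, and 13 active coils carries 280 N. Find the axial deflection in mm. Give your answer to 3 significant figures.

13.4 mm

k = Gd⁴/(8D³N_a) = (76.0×10³)(11.2⁴)/(8·82.0³·13) = 20.855 N/mm
δ = F/k = 280 / 20.855 = 13.426 mm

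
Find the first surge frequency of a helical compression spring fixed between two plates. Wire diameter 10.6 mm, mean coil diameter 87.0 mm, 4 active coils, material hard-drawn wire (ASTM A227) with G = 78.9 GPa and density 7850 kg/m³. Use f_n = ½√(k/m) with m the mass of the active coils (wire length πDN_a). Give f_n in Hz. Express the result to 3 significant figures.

125 Hz

k = Gd⁴/(8D³N_a) = (78.9×10³)(10.6⁴)/(8·87.0³·4) = 47.271 N/mm = 47271 N/m
Wire length L = πDN_a = π·87.0·4 = 1093.3 mm
m = ρ·(πd²/4)·L = 7850 × 88.247×10⁻⁶ m² × 1.0933 m = 0.75736 kg
f_n = ½√(k/m) = 0.5·√(47271/0.75736) = 0.5·√(62415) = 124.92 Hz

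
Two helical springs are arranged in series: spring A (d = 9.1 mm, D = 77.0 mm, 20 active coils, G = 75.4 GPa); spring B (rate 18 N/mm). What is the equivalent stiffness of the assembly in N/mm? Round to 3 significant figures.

k_A = Gd⁴/(8D³N_a) = (75.4×10³)(9.1⁴)/(8·77.0³·20) = 7.0786 N/mm
Series: 1/k_eq = 1/7.0786 + 1/18 = 0.19683; k_eq = 5.0806 N/mm

5.08 N/mm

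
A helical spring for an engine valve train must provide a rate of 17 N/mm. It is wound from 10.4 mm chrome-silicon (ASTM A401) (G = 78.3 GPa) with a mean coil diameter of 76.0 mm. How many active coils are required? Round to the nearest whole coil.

15

N_a = Gd⁴/(8D³k) = (78.3×10³ × 10.4⁴)/(8 × 76.0³ × 17)
    = 9.15999e+08 / 5.97007e+07 = 15.34 → 15 coils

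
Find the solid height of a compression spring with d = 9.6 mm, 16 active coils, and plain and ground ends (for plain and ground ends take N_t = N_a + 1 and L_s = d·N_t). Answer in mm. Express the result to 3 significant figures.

plain and ground ends: N_t = N_a + 1 = 16 + 1 = 17
L_s = d·N_t = 9.6 × 17 = 163.2 mm

163 mm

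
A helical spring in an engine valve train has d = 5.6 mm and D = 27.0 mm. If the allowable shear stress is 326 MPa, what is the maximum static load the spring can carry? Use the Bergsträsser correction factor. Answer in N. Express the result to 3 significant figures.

637 N

C = D/d = 27.0/5.6 = 4.8214
K_B = (4C+2)/(4C−3) = 21.286/16.286 = 1.3070
τ_max = K·8FD/(πd³) → F_max = τ_allow·πd³/(8DK)
F_max = 326·π·5.6³/(8·27.0·1.3070) = 1.7986e+05/282.32 = 637.08 N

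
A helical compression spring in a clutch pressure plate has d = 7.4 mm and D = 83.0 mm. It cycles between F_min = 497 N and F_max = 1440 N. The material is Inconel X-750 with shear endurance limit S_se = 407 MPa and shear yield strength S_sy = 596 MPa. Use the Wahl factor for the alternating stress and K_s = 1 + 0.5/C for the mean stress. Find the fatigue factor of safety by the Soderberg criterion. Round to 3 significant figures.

C = D/d = 83.0/7.4 = 11.2162; K_W = (4C−1)/(4C−4)+0.615/C = 1.1282; K_s = 1+0.5/C = 1.0446
F_a = (F_max−F_min)/2 = 471.5 N; F_m = (F_max+F_min)/2 = 968.5 N
τ_a = K_W·8F_aD/(πd³) = 1.1282 × 245.93 = 277.46 MPa
τ_m = K_s·8F_mD/(πd³) = 1.0446 × 505.15 = 527.67 MPa
Soderberg: 1/n_f = τ_a/S_se + τ_m/S_sy = 277.46/407 + 527.67/596 = 0.68173 + 0.88535 = 1.5671
n_f = 1/1.5671 = 0.6381

0.638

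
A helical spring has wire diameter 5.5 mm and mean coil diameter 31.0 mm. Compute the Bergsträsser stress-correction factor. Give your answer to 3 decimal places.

C = D/d = 31.0/5.5 = 5.6364
K_B = (4C+2)/(4C−3) = 24.545/19.545 = 1.2558

1.256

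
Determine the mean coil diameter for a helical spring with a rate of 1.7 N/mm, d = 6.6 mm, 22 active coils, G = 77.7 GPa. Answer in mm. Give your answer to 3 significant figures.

79.0 mm

D = (Gd⁴/(8N_a·k))^(1/3) = (77.7×10³·6.6⁴/(8·22·1.7))^(1/3)
  = (492760)^(1/3) = 78.9851 mm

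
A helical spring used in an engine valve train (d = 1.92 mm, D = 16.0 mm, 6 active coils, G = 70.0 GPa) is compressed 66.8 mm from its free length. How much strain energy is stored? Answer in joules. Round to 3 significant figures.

10.8 J

k = Gd⁴/(8D³N_a) = (70.0×10³)(1.92⁴)/(8·16.0³·6) = 4.8384 N/mm
U = ½kδ² = 0.5 × 4.8384 × 66.8² = 10795 N·mm = 10.795 J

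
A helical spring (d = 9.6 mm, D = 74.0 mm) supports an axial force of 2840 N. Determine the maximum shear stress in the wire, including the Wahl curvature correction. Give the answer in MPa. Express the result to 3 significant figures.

Spring index C = D/d = 74.0/9.6 = 7.7083
K_W = (4C−1)/(4C−4) + 0.615/C = 29.833/26.833 + 0.0798 = 1.1916
τ₀ = 8FD/(πd³) = 8·2840·74.0/(π·9.6³) = 1.68128e+06/2779.5 = 604.89 MPa
τ_max = K·τ₀ = 1.1916 × 604.89 = 720.78 MPa

721 MPa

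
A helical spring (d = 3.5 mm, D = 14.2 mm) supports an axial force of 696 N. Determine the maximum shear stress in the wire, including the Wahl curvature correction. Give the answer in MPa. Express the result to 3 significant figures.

820 MPa

Spring index C = D/d = 14.2/3.5 = 4.0571
K_W = (4C−1)/(4C−4) + 0.615/C = 15.229/12.229 + 0.1516 = 1.3969
τ₀ = 8FD/(πd³) = 8·696·14.2/(π·3.5³) = 79065.6/134.7 = 586.99 MPa
τ_max = K·τ₀ = 1.3969 × 586.99 = 819.98 MPa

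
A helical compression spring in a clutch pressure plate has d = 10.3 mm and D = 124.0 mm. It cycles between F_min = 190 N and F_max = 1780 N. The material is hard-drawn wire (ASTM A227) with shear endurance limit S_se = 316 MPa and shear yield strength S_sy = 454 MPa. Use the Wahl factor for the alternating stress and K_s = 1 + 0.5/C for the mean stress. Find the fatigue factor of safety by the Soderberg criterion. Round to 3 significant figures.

C = D/d = 124.0/10.3 = 12.0388; K_W = (4C−1)/(4C−4)+0.615/C = 1.1190; K_s = 1+0.5/C = 1.0415
F_a = (F_max−F_min)/2 = 795 N; F_m = (F_max+F_min)/2 = 985 N
τ_a = K_W·8F_aD/(πd³) = 1.1190 × 229.73 = 257.07 MPa
τ_m = K_s·8F_mD/(πd³) = 1.0415 × 284.63 = 296.46 MPa
Soderberg: 1/n_f = τ_a/S_se + τ_m/S_sy = 257.07/316 + 296.46/454 = 0.81352 + 0.65299 = 1.4665
n_f = 1/1.4665 = 0.6819

0.682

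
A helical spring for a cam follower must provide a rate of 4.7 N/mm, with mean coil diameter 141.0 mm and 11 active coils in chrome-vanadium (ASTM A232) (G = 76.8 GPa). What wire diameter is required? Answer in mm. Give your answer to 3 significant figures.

d = (8D³N_a·k / G)^(1/4) = (8·141.0³·11·4.7 / (76.8×10³))^0.25
  = (15097)^0.25 = 11.0846 mm

11.1 mm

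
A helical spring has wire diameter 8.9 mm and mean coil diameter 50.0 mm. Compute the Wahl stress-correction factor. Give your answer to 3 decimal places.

1.272

C = D/d = 50.0/8.9 = 5.6180
K_W = (4C−1)/(4C−4) + 0.615/C = 21.472/18.472 + 0.1095 = 1.2719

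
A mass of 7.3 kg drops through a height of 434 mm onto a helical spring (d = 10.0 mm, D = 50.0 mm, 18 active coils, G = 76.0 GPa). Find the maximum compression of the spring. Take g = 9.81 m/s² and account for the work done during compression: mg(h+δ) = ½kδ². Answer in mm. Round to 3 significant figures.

k = Gd⁴/(8D³N_a) = (76.0×10³)(10.0⁴)/(8·50.0³·18) = 42.222 N/mm
W = mg = 7.3 × 9.81 = 71.613 N
½kδ² − Wδ − Wh = 0 → δ = (W + √(W² + 2kWh))/k
δ = (71.613 + √(5128.4 + 2.62454e+06))/42.222 = (71.613 + 1621.6)/42.222 = 40.103 mm

40.1 mm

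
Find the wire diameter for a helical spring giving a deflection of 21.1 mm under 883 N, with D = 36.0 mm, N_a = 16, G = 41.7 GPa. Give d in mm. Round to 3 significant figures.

8.80 mm

Required rate k = F/δ = 883/21.1 = 41.848 N/mm
d = (8D³N_a·k / G)^(1/4) = (8·36.0³·16·41.848 / (41.7×10³))^0.25
  = (5993.2)^0.25 = 8.7986 mm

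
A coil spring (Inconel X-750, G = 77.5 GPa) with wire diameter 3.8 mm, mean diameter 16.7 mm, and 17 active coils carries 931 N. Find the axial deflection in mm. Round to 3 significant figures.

k = Gd⁴/(8D³N_a) = (77.5×10³)(3.8⁴)/(8·16.7³·17) = 25.512 N/mm
δ = F/k = 931 / 25.512 = 36.492 mm

36.5 mm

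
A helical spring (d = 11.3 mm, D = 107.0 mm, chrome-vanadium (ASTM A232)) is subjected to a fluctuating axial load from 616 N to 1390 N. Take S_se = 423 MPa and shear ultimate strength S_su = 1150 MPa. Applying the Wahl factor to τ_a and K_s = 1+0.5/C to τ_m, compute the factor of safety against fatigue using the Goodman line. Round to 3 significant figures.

C = D/d = 107.0/11.3 = 9.4690; K_W = (4C−1)/(4C−4)+0.615/C = 1.1535; K_s = 1+0.5/C = 1.0528
F_a = (F_max−F_min)/2 = 387 N; F_m = (F_max+F_min)/2 = 1003 N
τ_a = K_W·8F_aD/(πd³) = 1.1535 × 73.08 = 84.298 MPa
τ_m = K_s·8F_mD/(πd³) = 1.0528 × 189.4 = 199.41 MPa
Goodman: 1/n_f = τ_a/S_se + τ_m/S_su = 84.298/423 + 199.41/1150 = 0.19929 + 0.17340 = 0.37268
n_f = 1/0.37268 = 2.683

2.68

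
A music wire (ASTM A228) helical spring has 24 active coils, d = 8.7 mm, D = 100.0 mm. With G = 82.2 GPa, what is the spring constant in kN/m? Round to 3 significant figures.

k = Gd⁴/(8D³N_a) = (82.2×10³ × 8.7⁴) / (8 × 100.0³ × 24)
  = 4.70922e+08 / 1.92e+08 = 2.4527 N/mm

2.45 kN/m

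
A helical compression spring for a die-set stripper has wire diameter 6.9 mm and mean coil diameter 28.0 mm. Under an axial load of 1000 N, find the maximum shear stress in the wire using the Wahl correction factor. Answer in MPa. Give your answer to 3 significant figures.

Spring index C = D/d = 28.0/6.9 = 4.0580
K_W = (4C−1)/(4C−4) + 0.615/C = 15.232/12.232 + 0.1516 = 1.3968
τ₀ = 8FD/(πd³) = 8·1000·28.0/(π·6.9³) = 224000/1032 = 217.05 MPa
τ_max = K·τ₀ = 1.3968 × 217.05 = 303.17 MPa

303 MPa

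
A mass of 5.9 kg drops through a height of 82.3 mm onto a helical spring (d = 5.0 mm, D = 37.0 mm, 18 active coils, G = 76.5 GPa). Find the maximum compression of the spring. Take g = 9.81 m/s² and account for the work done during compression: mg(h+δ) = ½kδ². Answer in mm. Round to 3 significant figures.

k = Gd⁴/(8D³N_a) = (76.5×10³)(5.0⁴)/(8·37.0³·18) = 6.555 N/mm
W = mg = 5.9 × 9.81 = 57.879 N
½kδ² − Wδ − Wh = 0 → δ = (W + √(W² + 2kWh))/k
δ = (57.879 + √(3350 + 62448.9))/6.555 = (57.879 + 256.51)/6.555 = 47.962 mm

48.0 mm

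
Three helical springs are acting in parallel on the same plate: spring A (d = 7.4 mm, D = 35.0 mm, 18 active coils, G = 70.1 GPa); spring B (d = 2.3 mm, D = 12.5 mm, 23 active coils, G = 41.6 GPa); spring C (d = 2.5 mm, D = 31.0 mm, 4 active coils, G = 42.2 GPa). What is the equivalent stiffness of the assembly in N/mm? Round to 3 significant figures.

39.0 N/mm

k_A = Gd⁴/(8D³N_a) = (70.1×10³)(7.4⁴)/(8·35.0³·18) = 34.047 N/mm
k_B = Gd⁴/(8D³N_a) = (41.6×10³)(2.3⁴)/(8·12.5³·23) = 3.2393 N/mm
k_C = Gd⁴/(8D³N_a) = (42.2×10³)(2.5⁴)/(8·31.0³·4) = 1.7292 N/mm
Parallel: k_eq = 34.047 + 3.2393 + 1.7292 = 39.015 N/mm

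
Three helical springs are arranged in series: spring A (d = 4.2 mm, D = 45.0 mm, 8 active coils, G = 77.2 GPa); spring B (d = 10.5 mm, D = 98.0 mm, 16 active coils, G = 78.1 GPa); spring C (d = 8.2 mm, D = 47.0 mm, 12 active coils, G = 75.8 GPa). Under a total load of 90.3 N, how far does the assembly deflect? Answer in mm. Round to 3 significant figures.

k_A = Gd⁴/(8D³N_a) = (77.2×10³)(4.2⁴)/(8·45.0³·8) = 4.119 N/mm
k_B = Gd⁴/(8D³N_a) = (78.1×10³)(10.5⁴)/(8·98.0³·16) = 7.8799 N/mm
k_C = Gd⁴/(8D³N_a) = (75.8×10³)(8.2⁴)/(8·47.0³·12) = 34.384 N/mm
Series: 1/k_eq = 1/4.119 + 1/7.8799 + 1/34.384 = 0.39876; k_eq = 2.5078 N/mm
δ = F/k_eq = 90.3/2.5078 = 36.008 mm

36.0 mm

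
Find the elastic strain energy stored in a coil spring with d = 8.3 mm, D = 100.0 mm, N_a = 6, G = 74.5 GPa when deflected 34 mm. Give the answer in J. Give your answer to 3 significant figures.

4.26 J

k = Gd⁴/(8D³N_a) = (74.5×10³)(8.3⁴)/(8·100.0³·6) = 7.3659 N/mm
U = ½kδ² = 0.5 × 7.3659 × 34² = 4257.5 N·mm = 4.2575 J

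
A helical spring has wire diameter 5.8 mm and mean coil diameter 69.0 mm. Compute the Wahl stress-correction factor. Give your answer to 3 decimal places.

1.121

C = D/d = 69.0/5.8 = 11.8966
K_W = (4C−1)/(4C−4) + 0.615/C = 46.586/43.586 + 0.0517 = 1.1205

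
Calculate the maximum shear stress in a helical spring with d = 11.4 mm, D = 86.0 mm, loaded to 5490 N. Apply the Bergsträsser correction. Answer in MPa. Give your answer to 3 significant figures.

Spring index C = D/d = 86.0/11.4 = 7.5439
K_B = (4C+2)/(4C−3) = 32.175/27.175 = 1.1840
τ₀ = 8FD/(πd³) = 8·5490·86.0/(π·11.4³) = 3.77712e+06/4654.4 = 811.51 MPa
τ_max = K·τ₀ = 1.1840 × 811.51 = 960.82 MPa

961 MPa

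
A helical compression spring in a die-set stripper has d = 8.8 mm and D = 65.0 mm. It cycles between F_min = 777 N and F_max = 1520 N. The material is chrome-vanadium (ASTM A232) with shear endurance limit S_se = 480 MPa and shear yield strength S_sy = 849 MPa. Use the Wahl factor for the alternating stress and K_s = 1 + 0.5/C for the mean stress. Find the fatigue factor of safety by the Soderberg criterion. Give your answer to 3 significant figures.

C = D/d = 65.0/8.8 = 7.3864; K_W = (4C−1)/(4C−4)+0.615/C = 1.2007; K_s = 1+0.5/C = 1.0677
F_a = (F_max−F_min)/2 = 371.5 N; F_m = (F_max+F_min)/2 = 1148.5 N
τ_a = K_W·8F_aD/(πd³) = 1.2007 × 90.233 = 108.34 MPa
τ_m = K_s·8F_mD/(πd³) = 1.0677 × 278.96 = 297.84 MPa
Soderberg: 1/n_f = τ_a/S_se + τ_m/S_sy = 108.34/480 + 297.84/849 = 0.22571 + 0.35081 = 0.57653
n_f = 1/0.57653 = 1.735

1.73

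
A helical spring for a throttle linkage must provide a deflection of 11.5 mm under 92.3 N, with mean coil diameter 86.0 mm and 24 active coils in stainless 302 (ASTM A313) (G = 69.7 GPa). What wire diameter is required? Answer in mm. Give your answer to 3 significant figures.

10.9 mm

Required rate k = F/δ = 92.3/11.5 = 8.0261 N/mm
d = (8D³N_a·k / G)^(1/4) = (8·86.0³·24·8.0261 / (69.7×10³))^0.25
  = (14063)^0.25 = 10.8897 mm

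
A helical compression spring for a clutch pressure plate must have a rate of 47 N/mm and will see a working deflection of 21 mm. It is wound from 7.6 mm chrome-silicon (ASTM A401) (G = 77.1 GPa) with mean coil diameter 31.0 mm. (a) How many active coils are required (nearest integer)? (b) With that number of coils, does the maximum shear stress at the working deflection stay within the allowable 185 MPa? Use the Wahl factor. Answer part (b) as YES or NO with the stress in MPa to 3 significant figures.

N_a = Gd⁴/(8D³k) = (77.1×10³)(7.6⁴)/(8·31.0³·47) = 22.96 → N_a = 23
Actual rate k = Gd⁴/(8D³·23) = 46.925 N/mm
Working load F = kδ = 46.925·21 = 985.43 N
C = 31.0/7.6 = 4.0789; K_W = (4C−1)/(4C−4)+0.615/C = 1.3944
τ_max = K_W·8FD/(πd³) = 1.3944·177.21 = 247.09 MPa
τ_max > 185 MPa → exceeds allowable

(a) 23 coils; (b) NO, τ_max = 247 MPa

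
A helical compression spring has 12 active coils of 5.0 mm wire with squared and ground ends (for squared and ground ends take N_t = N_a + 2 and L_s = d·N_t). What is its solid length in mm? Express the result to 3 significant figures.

squared and ground ends: N_t = N_a + 2 = 12 + 2 = 14
L_s = d·N_t = 5.0 × 14 = 70 mm

70.0 mm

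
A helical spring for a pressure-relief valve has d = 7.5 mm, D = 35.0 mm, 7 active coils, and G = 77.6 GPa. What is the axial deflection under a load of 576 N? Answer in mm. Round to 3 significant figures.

5.63 mm

k = Gd⁴/(8D³N_a) = (77.6×10³)(7.5⁴)/(8·35.0³·7) = 102.26 N/mm
δ = F/k = 576 / 102.26 = 5.6326 mm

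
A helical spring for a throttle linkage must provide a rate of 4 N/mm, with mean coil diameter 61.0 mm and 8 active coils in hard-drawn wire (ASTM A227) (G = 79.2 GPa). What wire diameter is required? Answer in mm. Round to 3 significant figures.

d = (8D³N_a·k / G)^(1/4) = (8·61.0³·8·4 / (79.2×10³))^0.25
  = (733.68)^0.25 = 5.2045 mm

5.20 mm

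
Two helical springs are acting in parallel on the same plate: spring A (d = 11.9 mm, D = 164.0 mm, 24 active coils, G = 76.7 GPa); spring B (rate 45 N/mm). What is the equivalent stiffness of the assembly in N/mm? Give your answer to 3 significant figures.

46.8 N/mm

k_A = Gd⁴/(8D³N_a) = (76.7×10³)(11.9⁴)/(8·164.0³·24) = 1.8161 N/mm
Parallel: k_eq = 1.8161 + 45 = 46.816 N/mm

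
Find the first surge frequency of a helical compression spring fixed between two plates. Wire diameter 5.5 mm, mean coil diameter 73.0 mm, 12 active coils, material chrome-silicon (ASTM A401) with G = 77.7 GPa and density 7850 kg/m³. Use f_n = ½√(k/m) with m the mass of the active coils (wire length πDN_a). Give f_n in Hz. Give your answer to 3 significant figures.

k = Gd⁴/(8D³N_a) = (77.7×10³)(5.5⁴)/(8·73.0³·12) = 1.9038 N/mm = 1903.8 N/m
Wire length L = πDN_a = π·73.0·12 = 2752 mm
m = ρ·(πd²/4)·L = 7850 × 23.758×10⁻⁶ m² × 2.752 m = 0.51326 kg
f_n = ½√(k/m) = 0.5·√(1903.8/0.51326) = 0.5·√(3709.3) = 30.452 Hz

30.5 Hz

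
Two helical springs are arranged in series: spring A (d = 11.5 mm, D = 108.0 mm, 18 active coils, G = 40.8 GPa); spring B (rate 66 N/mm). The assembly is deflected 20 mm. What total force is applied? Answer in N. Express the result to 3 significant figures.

74.3 N

k_A = Gd⁴/(8D³N_a) = (40.8×10³)(11.5⁴)/(8·108.0³·18) = 3.9338 N/mm
Series: 1/k_eq = 1/3.9338 + 1/66 = 0.26936; k_eq = 3.7126 N/mm
F = k_eq·δ = 3.7126·20 = 74.251 N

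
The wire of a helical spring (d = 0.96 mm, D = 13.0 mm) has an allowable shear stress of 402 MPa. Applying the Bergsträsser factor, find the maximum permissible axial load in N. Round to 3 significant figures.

9.79 N

C = D/d = 13.0/0.96 = 13.5417
K_B = (4C+2)/(4C−3) = 56.167/51.167 = 1.0977
τ_max = K·8FD/(πd³) → F_max = τ_allow·πd³/(8DK)
F_max = 402·π·0.96³/(8·13.0·1.0977) = 1117.4/114.16 = 9.7873 N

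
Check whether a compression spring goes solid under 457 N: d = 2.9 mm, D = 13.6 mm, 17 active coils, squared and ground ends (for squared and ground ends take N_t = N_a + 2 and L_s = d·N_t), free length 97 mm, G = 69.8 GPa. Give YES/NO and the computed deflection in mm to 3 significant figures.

k = Gd⁴/(8D³N_a) = (69.8×10³)(2.9⁴)/(8·13.6³·17) = 14.431 N/mm
N_t = 19; L_s = 2.9·19 = 55.1 mm; δ_solid = L₀ − L_s = 97 − 55.1 = 41.9 mm
δ = F/k = 457/14.431 = 31.668 mm
δ < δ_solid → spring does not go solid

NO, δ = 31.7 mm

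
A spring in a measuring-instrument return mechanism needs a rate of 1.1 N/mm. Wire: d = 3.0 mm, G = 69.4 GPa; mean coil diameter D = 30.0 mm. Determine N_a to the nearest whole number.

N_a = Gd⁴/(8D³k) = (69.4×10³ × 3.0⁴)/(8 × 30.0³ × 1.1)
    = 5.6214e+06 / 237600 = 23.66 → 24 coils

24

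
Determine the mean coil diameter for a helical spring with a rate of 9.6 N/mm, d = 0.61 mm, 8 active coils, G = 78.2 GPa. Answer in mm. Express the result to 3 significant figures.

2.60 mm

D = (Gd⁴/(8N_a·k))^(1/3) = (78.2×10³·0.61⁴/(8·8·9.6))^(1/3)
  = (17.6228)^(1/3) = 2.6023 mm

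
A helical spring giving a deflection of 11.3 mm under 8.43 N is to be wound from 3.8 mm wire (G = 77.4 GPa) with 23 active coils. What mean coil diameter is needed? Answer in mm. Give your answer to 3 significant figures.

Required rate k = F/δ = 8.43/11.3 = 0.74602 N/mm
D = (Gd⁴/(8N_a·k))^(1/3) = (77.4×10³·3.8⁴/(8·23·0.74602))^(1/3)
  = (117573)^(1/3) = 48.9895 mm

49.0 mm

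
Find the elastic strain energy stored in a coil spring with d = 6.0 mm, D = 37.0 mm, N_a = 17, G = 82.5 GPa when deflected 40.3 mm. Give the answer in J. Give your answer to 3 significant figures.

k = Gd⁴/(8D³N_a) = (82.5×10³)(6.0⁴)/(8·37.0³·17) = 15.521 N/mm
U = ½kδ² = 0.5 × 15.521 × 40.3² = 12604 N·mm = 12.604 J

12.6 J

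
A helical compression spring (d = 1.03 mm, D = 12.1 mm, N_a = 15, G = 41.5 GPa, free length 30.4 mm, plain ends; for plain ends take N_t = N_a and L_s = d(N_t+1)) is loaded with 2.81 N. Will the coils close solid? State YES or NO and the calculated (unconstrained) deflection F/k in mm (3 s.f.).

k = Gd⁴/(8D³N_a) = (41.5×10³)(1.03⁴)/(8·12.1³·15) = 0.21971 N/mm
N_t = 15; L_s = 1.03·16 = 16.48 mm; δ_solid = L₀ − L_s = 30.4 − 16.48 = 13.92 mm
δ = F/k = 2.81/0.21971 = 12.789 mm
δ < δ_solid → spring does not go solid

NO, δ = 12.8 mm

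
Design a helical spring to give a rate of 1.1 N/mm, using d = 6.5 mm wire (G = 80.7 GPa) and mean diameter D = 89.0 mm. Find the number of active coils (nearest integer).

N_a = Gd⁴/(8D³k) = (80.7×10³ × 6.5⁴)/(8 × 89.0³ × 1.1)
    = 1.44055e+08 / 6.20373e+06 = 23.22 → 23 coils

23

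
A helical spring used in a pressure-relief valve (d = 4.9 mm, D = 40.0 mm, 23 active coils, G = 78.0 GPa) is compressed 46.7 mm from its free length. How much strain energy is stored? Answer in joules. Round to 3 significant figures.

k = Gd⁴/(8D³N_a) = (78.0×10³)(4.9⁴)/(8·40.0³·23) = 3.8184 N/mm
U = ½kδ² = 0.5 × 3.8184 × 46.7² = 4163.8 N·mm = 4.1638 J

4.16 J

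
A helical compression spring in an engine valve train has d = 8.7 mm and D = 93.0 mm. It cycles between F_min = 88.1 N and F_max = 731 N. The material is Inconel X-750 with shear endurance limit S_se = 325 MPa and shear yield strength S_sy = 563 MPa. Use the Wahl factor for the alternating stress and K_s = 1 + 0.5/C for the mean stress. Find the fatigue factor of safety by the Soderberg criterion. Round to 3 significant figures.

1.48

C = D/d = 93.0/8.7 = 10.6897; K_W = (4C−1)/(4C−4)+0.615/C = 1.1349; K_s = 1+0.5/C = 1.0468
F_a = (F_max−F_min)/2 = 321.45 N; F_m = (F_max+F_min)/2 = 409.55 N
τ_a = K_W·8F_aD/(πd³) = 1.1349 × 115.61 = 131.2 MPa
τ_m = K_s·8F_mD/(πd³) = 1.0468 × 147.29 = 154.18 MPa
Soderberg: 1/n_f = τ_a/S_se + τ_m/S_sy = 131.2/325 + 154.18/563 = 0.40371 + 0.27385 = 0.67756
n_f = 1/0.67756 = 1.476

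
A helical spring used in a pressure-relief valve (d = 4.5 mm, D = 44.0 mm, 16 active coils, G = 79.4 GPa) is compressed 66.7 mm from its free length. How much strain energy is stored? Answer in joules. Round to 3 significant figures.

6.64 J

k = Gd⁴/(8D³N_a) = (79.4×10³)(4.5⁴)/(8·44.0³·16) = 2.9861 N/mm
U = ½kδ² = 0.5 × 2.9861 × 66.7² = 6642.4 N·mm = 6.6424 J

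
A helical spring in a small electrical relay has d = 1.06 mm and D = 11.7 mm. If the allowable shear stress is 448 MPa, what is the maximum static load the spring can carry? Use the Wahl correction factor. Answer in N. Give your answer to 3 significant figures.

C = D/d = 11.7/1.06 = 11.0377
K_W = (4C−1)/(4C−4) + 0.615/C = 43.151/40.151 + 0.0557 = 1.1304
τ_max = K·8FD/(πd³) → F_max = τ_allow·πd³/(8DK)
F_max = 448·π·1.06³/(8·11.7·1.1304) = 1676.3/105.81 = 15.842 N

15.8 N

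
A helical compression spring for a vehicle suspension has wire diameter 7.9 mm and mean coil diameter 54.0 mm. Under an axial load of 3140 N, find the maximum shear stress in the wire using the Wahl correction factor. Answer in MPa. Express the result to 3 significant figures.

1070 MPa

Spring index C = D/d = 54.0/7.9 = 6.8354
K_W = (4C−1)/(4C−4) + 0.615/C = 26.342/23.342 + 0.0900 = 1.2185
τ₀ = 8FD/(πd³) = 8·3140·54.0/(π·7.9³) = 1.35648e+06/1548.9 = 875.75 MPa
τ_max = K·τ₀ = 1.2185 × 875.75 = 1067.1 MPa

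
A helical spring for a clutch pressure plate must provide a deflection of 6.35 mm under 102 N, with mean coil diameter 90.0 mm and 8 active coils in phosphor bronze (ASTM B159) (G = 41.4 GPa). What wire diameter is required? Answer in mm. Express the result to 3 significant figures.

Required rate k = F/δ = 102/6.35 = 16.063 N/mm
d = (8D³N_a·k / G)^(1/4) = (8·90.0³·8·16.063 / (41.4×10³))^0.25
  = (18102)^0.25 = 11.5993 mm

11.6 mm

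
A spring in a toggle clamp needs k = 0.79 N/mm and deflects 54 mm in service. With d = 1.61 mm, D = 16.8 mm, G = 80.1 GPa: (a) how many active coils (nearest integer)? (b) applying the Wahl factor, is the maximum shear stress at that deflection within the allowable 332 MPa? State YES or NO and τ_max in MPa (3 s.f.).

N_a = Gd⁴/(8D³k) = (80.1×10³)(1.61⁴)/(8·16.8³·0.79) = 17.96 → N_a = 18
Actual rate k = Gd⁴/(8D³·18) = 0.78822 N/mm
Working load F = kδ = 0.78822·54 = 42.564 N
C = 16.8/1.61 = 10.4348; K_W = (4C−1)/(4C−4)+0.615/C = 1.1384
τ_max = K_W·8FD/(πd³) = 1.1384·436.33 = 496.73 MPa
τ_max > 332 MPa → exceeds allowable

(a) 18 coils; (b) NO, τ_max = 497 MPa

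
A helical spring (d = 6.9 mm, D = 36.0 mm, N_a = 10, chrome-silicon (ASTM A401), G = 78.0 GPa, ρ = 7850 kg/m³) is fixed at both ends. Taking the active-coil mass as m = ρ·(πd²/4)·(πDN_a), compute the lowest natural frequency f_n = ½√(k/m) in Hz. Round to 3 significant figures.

189 Hz

k = Gd⁴/(8D³N_a) = (78.0×10³)(6.9⁴)/(8·36.0³·10) = 47.369 N/mm = 47369 N/m
Wire length L = πDN_a = π·36.0·10 = 1131 mm
m = ρ·(πd²/4)·L = 7850 × 37.393×10⁻⁶ m² × 1.131 m = 0.33198 kg
f_n = ½√(k/m) = 0.5·√(47369/0.33198) = 0.5·√(1.4269e+05) = 188.87 Hz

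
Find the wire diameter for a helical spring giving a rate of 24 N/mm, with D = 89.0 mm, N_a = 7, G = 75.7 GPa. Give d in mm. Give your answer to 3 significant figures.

d = (8D³N_a·k / G)^(1/4) = (8·89.0³·7·24 / (75.7×10³))^0.25
  = (12516)^0.25 = 10.5771 mm

10.6 mm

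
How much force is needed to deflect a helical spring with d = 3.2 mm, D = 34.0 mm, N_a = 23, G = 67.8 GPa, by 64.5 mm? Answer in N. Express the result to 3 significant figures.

63.4 N

k = Gd⁴/(8D³N_a) = (67.8×10³)(3.2⁴)/(8·34.0³·23) = 0.98305 N/mm
F = k·δ = 0.98305 × 64.5 = 63.407 N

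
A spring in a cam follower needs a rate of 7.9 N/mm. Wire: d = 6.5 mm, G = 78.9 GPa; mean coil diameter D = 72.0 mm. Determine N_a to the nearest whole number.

N_a = Gd⁴/(8D³k) = (78.9×10³ × 6.5⁴)/(8 × 72.0³ × 7.9)
    = 1.40841e+08 / 2.35893e+07 = 5.971 → 6 coils

6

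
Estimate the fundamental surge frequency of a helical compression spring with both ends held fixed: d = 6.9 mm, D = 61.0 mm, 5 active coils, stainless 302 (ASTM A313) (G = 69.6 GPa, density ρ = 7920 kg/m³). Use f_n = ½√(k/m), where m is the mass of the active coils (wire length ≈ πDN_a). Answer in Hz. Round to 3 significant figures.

124 Hz

k = Gd⁴/(8D³N_a) = (69.6×10³)(6.9⁴)/(8·61.0³·5) = 17.376 N/mm = 17376 N/m
Wire length L = πDN_a = π·61.0·5 = 958.19 mm
m = ρ·(πd²/4)·L = 7920 × 37.393×10⁻⁶ m² × 0.95819 m = 0.28377 kg
f_n = ½√(k/m) = 0.5·√(17376/0.28377) = 0.5·√(61234) = 123.73 Hz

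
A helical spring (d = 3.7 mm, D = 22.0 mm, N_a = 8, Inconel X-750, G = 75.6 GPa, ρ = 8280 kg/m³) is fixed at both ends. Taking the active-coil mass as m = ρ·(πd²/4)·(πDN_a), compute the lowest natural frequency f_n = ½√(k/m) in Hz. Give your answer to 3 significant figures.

k = Gd⁴/(8D³N_a) = (75.6×10³)(3.7⁴)/(8·22.0³·8) = 20.791 N/mm = 20791 N/m
Wire length L = πDN_a = π·22.0·8 = 552.92 mm
m = ρ·(πd²/4)·L = 8280 × 10.752×10⁻⁶ m² × 0.55292 m = 0.049225 kg
f_n = ½√(k/m) = 0.5·√(20791/0.049225) = 0.5·√(4.2237e+05) = 324.95 Hz

325 Hz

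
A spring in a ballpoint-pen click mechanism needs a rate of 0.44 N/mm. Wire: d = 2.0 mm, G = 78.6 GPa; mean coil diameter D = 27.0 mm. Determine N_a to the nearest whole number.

18

N_a = Gd⁴/(8D³k) = (78.6×10³ × 2.0⁴)/(8 × 27.0³ × 0.44)
    = 1.2576e+06 / 69284.2 = 18.15 → 18 coils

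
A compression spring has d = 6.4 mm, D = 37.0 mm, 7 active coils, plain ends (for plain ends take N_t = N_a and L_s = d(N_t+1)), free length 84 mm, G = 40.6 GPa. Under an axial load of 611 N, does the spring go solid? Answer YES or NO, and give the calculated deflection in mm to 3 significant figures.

k = Gd⁴/(8D³N_a) = (40.6×10³)(6.4⁴)/(8·37.0³·7) = 24.013 N/mm
N_t = 7; L_s = 6.4·8 = 51.2 mm; δ_solid = L₀ − L_s = 84 − 51.2 = 32.8 mm
δ = F/k = 611/24.013 = 25.444 mm
δ < δ_solid → spring does not go solid

NO, δ = 25.4 mm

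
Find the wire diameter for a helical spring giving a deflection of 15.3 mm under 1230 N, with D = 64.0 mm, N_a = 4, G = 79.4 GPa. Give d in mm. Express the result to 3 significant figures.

9.60 mm

Required rate k = F/δ = 1230/15.3 = 80.392 N/mm
d = (8D³N_a·k / G)^(1/4) = (8·64.0³·4·80.392 / (79.4×10³))^0.25
  = (8493.4)^0.25 = 9.6000 mm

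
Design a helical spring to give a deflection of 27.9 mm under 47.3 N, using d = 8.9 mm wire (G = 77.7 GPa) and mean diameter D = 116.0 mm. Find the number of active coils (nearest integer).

Required rate k = F/δ = 47.3/27.9 = 1.6953 N/mm
N_a = Gd⁴/(8D³k) = (77.7×10³ × 8.9⁴)/(8 × 116.0³ × 1.6953)
    = 4.87507e+08 / 2.117e+07 = 23.03 → 23 coils

23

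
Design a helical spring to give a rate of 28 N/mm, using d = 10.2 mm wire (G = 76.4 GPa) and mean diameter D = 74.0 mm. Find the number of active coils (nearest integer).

9

N_a = Gd⁴/(8D³k) = (76.4×10³ × 10.2⁴)/(8 × 74.0³ × 28)
    = 8.26978e+08 / 9.07702e+07 = 9.111 → 9 coils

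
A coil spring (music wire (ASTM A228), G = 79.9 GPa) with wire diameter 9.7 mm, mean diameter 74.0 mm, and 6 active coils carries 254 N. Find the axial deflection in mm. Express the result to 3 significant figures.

6.98 mm

k = Gd⁴/(8D³N_a) = (79.9×10³)(9.7⁴)/(8·74.0³·6) = 36.366 N/mm
δ = F/k = 254 / 36.366 = 6.9845 mm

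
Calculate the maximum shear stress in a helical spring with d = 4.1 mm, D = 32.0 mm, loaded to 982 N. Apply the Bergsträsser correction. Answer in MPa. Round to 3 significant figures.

Spring index C = D/d = 32.0/4.1 = 7.8049
K_B = (4C+2)/(4C−3) = 33.220/28.220 = 1.1772
τ₀ = 8FD/(πd³) = 8·982·32.0/(π·4.1³) = 251392/216.52 = 1161 MPa
τ_max = K·τ₀ = 1.1772 × 1161 = 1366.8 MPa

1370 MPa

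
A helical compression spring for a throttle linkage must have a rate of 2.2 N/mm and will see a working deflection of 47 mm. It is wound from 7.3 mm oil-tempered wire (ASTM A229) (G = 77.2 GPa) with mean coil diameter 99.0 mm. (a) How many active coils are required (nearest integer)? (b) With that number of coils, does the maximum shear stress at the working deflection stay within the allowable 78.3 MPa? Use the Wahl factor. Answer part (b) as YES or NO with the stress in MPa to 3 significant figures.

N_a = Gd⁴/(8D³k) = (77.2×10³)(7.3⁴)/(8·99.0³·2.2) = 12.84 → N_a = 13
Actual rate k = Gd⁴/(8D³·13) = 2.1726 N/mm
Working load F = kδ = 2.1726·47 = 102.11 N
C = 99.0/7.3 = 13.5616; K_W = (4C−1)/(4C−4)+0.615/C = 1.1051
τ_max = K_W·8FD/(πd³) = 1.1051·66.172 = 73.124 MPa
τ_max ≤ 78.3 MPa → acceptable

(a) 13 coils; (b) YES, τ_max = 73.1 MPa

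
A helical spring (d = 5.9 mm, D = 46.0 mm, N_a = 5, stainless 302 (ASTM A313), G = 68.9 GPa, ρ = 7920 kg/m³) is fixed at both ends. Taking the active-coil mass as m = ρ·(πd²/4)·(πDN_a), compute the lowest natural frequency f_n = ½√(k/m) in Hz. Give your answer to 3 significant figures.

185 Hz

k = Gd⁴/(8D³N_a) = (68.9×10³)(5.9⁴)/(8·46.0³·5) = 21.443 N/mm = 21443 N/m
Wire length L = πDN_a = π·46.0·5 = 722.57 mm
m = ρ·(πd²/4)·L = 7920 × 27.34×10⁻⁶ m² × 0.72257 m = 0.15646 kg
f_n = ½√(k/m) = 0.5·√(21443/0.15646) = 0.5·√(1.3706e+05) = 185.11 Hz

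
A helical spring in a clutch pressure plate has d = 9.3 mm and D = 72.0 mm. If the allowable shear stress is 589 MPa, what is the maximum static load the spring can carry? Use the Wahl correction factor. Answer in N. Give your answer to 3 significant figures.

2170 N

C = D/d = 72.0/9.3 = 7.7419
K_W = (4C−1)/(4C−4) + 0.615/C = 29.968/26.968 + 0.0794 = 1.1907
τ_max = K·8FD/(πd³) → F_max = τ_allow·πd³/(8DK)
F_max = 589·π·9.3³/(8·72.0·1.1907) = 1.4884e+06/685.83 = 2170.2 N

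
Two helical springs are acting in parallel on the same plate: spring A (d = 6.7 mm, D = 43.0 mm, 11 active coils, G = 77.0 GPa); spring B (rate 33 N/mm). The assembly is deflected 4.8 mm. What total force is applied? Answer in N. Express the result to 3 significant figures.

265 N

k_A = Gd⁴/(8D³N_a) = (77.0×10³)(6.7⁴)/(8·43.0³·11) = 22.177 N/mm
Parallel: k_eq = 22.177 + 33 = 55.177 N/mm
F = k_eq·δ = 55.177·4.8 = 264.85 N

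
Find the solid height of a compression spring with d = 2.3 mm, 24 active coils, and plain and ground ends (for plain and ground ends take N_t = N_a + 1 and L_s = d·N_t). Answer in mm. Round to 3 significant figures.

57.5 mm

plain and ground ends: N_t = N_a + 1 = 24 + 1 = 25
L_s = d·N_t = 2.3 × 25 = 57.5 mm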